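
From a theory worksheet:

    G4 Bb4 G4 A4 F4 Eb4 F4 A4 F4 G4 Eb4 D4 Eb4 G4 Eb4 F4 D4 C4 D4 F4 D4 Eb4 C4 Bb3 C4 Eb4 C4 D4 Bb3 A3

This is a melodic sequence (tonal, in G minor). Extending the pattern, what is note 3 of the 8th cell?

With 6-note cells, note 3 of each statement runs G4, F4, Eb4, D4, C4.
Carrying that down a 2nd forward: Bb3 → A3 → G3.

G3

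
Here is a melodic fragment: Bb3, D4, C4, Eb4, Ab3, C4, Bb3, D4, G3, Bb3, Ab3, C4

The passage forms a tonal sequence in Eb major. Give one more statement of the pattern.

F3 Ab3 G3 Bb3

The 4-note cells begin on Bb3, Ab3, G3 — each down a 2nd from the last.
So cell 4 is F3 Ab3 G3 Bb3.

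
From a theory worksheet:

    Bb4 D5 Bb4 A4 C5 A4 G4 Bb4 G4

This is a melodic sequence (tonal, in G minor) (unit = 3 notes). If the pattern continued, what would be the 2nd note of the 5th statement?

G4

The unit is 3 notes. Position-2 pitches of the 3 shown cells: D5, C5, Bb4.
Each moves down a 2nd. Continuing: A4 → G4.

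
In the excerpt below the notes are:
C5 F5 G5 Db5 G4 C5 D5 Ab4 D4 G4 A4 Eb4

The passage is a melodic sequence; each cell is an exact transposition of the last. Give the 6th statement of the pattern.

B2 E3 F#3 C3

Taking 4-note groups, the heads are C5, G4, D4: the pattern moves down a 4th.
Extending down a 4th: A3 → E3 → B2.
From B2 the exact shape gives B2 E3 F#3 C3.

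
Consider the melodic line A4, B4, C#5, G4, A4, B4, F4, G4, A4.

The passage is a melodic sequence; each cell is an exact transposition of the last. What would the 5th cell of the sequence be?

Db4 Eb4 F4

With a 3-note motive the entries are A4, G4, F4, each down a 2nd from the previous.
Carrying on: Eb4 → Db4.
Statement 5 starts on Db4 and keeps the same exact contour: Db4 Eb4 F4.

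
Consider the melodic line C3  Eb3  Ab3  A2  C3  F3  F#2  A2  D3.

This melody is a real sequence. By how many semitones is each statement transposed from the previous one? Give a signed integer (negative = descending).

With a 3-note motive the entries are C3, A2, F#2, each down a 3rd from the previous.
C3 to A2 spans -3 semitones.

-3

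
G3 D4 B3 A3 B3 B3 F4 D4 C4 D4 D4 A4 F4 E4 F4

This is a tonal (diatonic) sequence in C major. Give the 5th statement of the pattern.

A4 E5 C5 B4 C5

With a 5-note motive the entries are G3, B3, D4, each up a 3rd from the previous.
Carrying on: F4 → A4.
Statement 5 starts on A4 and keeps the same diatonic contour: A4 E5 C5 B4 C5.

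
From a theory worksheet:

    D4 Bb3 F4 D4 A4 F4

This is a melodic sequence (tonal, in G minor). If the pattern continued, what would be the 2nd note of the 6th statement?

Eb5

Grouping in 2s, the 2nd note of each cell is Bb3, D4, F4.
Carrying that up a 3rd forward: A4 → C5 → Eb5.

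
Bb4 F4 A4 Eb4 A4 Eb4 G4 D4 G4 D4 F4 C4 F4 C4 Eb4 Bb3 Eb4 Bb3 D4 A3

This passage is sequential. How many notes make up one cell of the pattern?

20 notes total. Splitting into 5 groups of 4:
Bb4 F4 A4 Eb4 | A4 Eb4 G4 D4 | G4 D4 F4 C4 | F4 C4 Eb4 Bb3 | Eb4 Bb3 D4 A3
That's a consistent down a 2nd shift per cell, and no other grouping gives one.

4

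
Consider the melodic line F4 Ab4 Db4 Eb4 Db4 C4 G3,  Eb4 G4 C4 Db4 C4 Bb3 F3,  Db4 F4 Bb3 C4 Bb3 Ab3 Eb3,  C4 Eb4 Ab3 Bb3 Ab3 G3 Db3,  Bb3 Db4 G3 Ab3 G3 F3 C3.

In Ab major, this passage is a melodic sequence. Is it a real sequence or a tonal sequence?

tonal

Every note is diatonic to Ab major.
Cell 1 has +3 semitones from note 1 to 2, but cell 2 has +4 — the interval quality changes while the contour stays the same, which is the hallmark of a tonal sequence.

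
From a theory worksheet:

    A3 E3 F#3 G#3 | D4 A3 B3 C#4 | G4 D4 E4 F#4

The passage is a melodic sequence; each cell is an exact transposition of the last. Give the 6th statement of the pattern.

Unit = 4 notes; the statements start on A3, D4, G4, moving up a 4th each time.
Extending up a 4th: C5 → F5 → Bb5.
From Bb5 the exact shape gives Bb5 F5 G5 A5.

Bb5 F5 G5 A5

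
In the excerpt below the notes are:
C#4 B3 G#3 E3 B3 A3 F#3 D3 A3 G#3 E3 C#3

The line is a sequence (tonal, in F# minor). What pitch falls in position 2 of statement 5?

E3

The unit is 4 notes. Position-2 pitches of the 3 shown cells: B3, A3, G#3.
Each moves down a 2nd. Continuing: F#3 → E3.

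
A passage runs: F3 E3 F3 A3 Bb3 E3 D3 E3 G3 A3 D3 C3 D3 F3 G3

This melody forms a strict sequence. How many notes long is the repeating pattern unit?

5

15 notes total. Splitting into 3 groups of 5:
F3 E3 F3 A3 Bb3 | E3 D3 E3 G3 A3 | D3 C3 D3 F3 G3
Every group is a transposition down a 2nd of the one before; no shorter unit works.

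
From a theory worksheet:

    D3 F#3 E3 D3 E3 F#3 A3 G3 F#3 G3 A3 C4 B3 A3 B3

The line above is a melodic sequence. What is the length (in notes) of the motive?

Try groups of 5 (3 cells in 15 notes):
D3 F#3 E3 D3 E3 | F#3 A3 G3 F#3 G3 | A3 C4 B3 A3 B3
Each cell is the previous one up a 3rd — so the unit is 5 notes.

5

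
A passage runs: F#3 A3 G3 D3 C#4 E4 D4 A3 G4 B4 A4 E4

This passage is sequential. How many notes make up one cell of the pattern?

There are 12 notes; a 4-note unit gives 3 cells:
F#3 A3 G3 D3 | C#4 E4 D4 A3 | G4 B4 A4 E4
Each cell is the previous one up a 5th — so the unit is 4 notes.

4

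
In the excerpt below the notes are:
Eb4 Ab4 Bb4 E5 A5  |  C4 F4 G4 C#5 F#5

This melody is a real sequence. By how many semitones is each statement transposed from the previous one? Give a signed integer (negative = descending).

Taking 5-note groups, the heads are Eb4, C4: the pattern moves down a 3rd.
Eb4→C4 is 60 − 63 = -3 semitones.

-3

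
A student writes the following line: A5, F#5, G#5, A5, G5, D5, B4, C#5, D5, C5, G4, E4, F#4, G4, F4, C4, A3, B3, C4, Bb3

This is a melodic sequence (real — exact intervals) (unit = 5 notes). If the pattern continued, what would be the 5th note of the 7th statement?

Db2

The unit is 5 notes. Position-5 pitches of the 4 shown cells: G5, C5, F4, Bb3.
Carrying that down a 5th forward: Eb3 → Ab2 → Db2.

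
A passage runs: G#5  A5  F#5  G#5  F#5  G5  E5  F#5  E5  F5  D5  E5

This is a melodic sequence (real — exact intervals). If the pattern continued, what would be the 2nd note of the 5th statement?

Db5

With 4-note cells, note 2 of each statement runs A5, G5, F5.
Extending down a 2nd: Eb5 → Db5.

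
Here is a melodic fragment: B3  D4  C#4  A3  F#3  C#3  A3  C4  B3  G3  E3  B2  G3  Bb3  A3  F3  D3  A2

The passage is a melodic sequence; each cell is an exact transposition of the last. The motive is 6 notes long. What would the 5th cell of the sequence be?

With a 6-note motive the entries are B3, A3, G3, each down a 2nd from the previous.
Continuing the starts: F3 → Eb3.
So cell 5 is Eb3 Gb3 F3 Db3 Bb2 F2.

Eb3 Gb3 F3 Db3 Bb2 F2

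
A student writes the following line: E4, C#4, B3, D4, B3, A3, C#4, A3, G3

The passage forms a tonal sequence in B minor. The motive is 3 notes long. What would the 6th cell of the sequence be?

With a 3-note motive the entries are E4, D4, C#4, each down a 2nd from the previous.
Carrying on: B3 → A3 → G3.
Statement 6 starts on G3 and keeps the same diatonic contour: G3 E3 D3.

G3 E3 D3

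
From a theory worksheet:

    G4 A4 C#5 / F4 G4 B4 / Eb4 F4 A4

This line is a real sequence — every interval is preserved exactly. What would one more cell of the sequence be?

The 3-note cells begin on G4, F4, Eb4 — each down a 2nd from the last.
From Db4 the exact shape gives Db4 Eb4 G4.

Db4 Eb4 G4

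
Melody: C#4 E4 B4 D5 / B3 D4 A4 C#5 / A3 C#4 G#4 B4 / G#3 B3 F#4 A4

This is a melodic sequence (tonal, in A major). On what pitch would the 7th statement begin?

Unit = 4 notes; the statements start on C#4, B3, A3, G#3, moving down a 2nd each time.
Continuing: F#3 → E3 → D3. Statement 7 starts on D3.

D3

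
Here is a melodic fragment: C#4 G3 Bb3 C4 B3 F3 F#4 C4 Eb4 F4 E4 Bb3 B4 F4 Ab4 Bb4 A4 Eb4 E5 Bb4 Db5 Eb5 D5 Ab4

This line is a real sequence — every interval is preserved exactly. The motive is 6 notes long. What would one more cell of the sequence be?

With a 6-note motive the entries are C#4, F#4, B4, E5, each up a 4th from the previous.
From A5 the exact shape gives A5 Eb5 Gb5 Ab5 G5 Db5.

A5 Eb5 Gb5 Ab5 G5 Db5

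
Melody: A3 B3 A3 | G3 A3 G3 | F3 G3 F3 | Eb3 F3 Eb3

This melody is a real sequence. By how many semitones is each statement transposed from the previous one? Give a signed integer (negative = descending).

With a 3-note motive the entries are A3, G3, F3, Eb3, each down a 2nd from the previous.
A3 to G3 spans -2 semitones.

-2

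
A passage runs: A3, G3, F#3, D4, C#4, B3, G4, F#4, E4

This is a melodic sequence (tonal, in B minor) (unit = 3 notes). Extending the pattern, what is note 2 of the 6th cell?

Grouping in 3s, the 2nd note of each cell is G3, C#4, F#4.
Extending up a 4th: B4 → E5 → A5.

A5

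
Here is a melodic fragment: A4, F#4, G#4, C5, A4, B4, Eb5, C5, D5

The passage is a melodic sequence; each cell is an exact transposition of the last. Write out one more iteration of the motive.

Gb5 Eb5 F5

Unit = 3 notes; the statements start on A4, C5, Eb5, moving up a 3rd each time.
From Gb5 the exact shape gives Gb5 Eb5 F5.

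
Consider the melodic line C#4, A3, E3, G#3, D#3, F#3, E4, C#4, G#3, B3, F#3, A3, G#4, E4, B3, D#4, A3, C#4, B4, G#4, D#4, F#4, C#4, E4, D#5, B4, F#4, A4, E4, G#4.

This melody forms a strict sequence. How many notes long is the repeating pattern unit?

There are 30 notes; a 6-note unit gives 5 cells:
C#4 A3 E3 G#3 D#3 F#3 | E4 C#4 G#3 B3 F#3 A3 | G#4 E4 B3 D#4 A3 C#4 | B4 G#4 D#4 F#4 C#4 E4 | D#5 B4 F#4 A4 E4 G#4
That's a consistent up a 3rd shift per cell, and no other grouping gives one.

6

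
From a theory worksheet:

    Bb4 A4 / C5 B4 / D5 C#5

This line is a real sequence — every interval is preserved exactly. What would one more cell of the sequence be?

The 2-note cells begin on Bb4, C5, D5 — each up a 2nd from the last.
From E5 the exact shape gives E5 D#5.

E5 D#5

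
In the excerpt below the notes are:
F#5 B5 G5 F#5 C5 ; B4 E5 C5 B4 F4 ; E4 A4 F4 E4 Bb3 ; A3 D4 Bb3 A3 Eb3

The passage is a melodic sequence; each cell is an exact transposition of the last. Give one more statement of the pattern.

Taking 5-note groups, the heads are F#5, B4, E4, A3: the pattern moves down a 5th.
Statement 5 starts on D3 and keeps the same exact contour: D3 G3 Eb3 D3 Ab2.

D3 G3 Eb3 D3 Ab2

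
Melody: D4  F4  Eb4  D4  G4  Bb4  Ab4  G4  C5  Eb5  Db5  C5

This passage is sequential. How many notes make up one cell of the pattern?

There are 12 notes; a 4-note unit gives 3 cells:
D4 F4 Eb4 D4 | G4 Bb4 Ab4 G4 | C5 Eb5 Db5 C5
That's a consistent up a 4th shift per cell, and no other grouping gives one.

4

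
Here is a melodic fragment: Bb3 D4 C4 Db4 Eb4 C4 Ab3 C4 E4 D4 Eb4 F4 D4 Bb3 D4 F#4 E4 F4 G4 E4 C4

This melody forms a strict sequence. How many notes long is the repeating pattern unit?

There are 21 notes; a 7-note unit gives 3 cells:
Bb3 D4 C4 Db4 Eb4 C4 Ab3 | C4 E4 D4 Eb4 F4 D4 Bb3 | D4 F#4 E4 F4 G4 E4 C4
Each cell is the previous one up a 2nd — so the unit is 7 notes.

7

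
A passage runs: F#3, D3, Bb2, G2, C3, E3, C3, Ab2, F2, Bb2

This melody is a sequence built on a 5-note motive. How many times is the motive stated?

2

10 notes in groups of 5 gives 10/5 = 2 statements.
Starts: F#3, E3 — each down a 2nd.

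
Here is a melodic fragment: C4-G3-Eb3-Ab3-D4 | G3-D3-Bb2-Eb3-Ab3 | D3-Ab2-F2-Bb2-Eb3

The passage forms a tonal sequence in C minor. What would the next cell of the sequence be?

Taking 5-note groups, the heads are C4, G3, D3: the pattern moves down a 4th.
Statement 4 starts on Ab2 and keeps the same diatonic contour: Ab2 Eb2 C2 F2 Bb2.

Ab2 Eb2 C2 F2 Bb2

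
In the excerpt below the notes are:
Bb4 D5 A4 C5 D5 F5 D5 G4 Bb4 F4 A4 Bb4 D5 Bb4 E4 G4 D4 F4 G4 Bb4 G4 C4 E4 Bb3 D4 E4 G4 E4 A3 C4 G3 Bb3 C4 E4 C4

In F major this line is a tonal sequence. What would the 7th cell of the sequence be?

D3 F3 C3 E3 F3 A3 F3

Taking 7-note groups, the heads are Bb4, G4, E4, C4, A3: the pattern moves down a 3rd.
Extending down a 3rd: F3 → D3.
From D3 the diatonic shape gives D3 F3 C3 E3 F3 A3 F3.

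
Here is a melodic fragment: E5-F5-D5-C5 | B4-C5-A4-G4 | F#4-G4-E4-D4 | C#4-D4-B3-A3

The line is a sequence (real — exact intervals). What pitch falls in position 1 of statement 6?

With 4-note cells, note 1 of each statement runs E5, B4, F#4, C#4.
Carrying that down a 4th forward: G#3 → D#3.

D#3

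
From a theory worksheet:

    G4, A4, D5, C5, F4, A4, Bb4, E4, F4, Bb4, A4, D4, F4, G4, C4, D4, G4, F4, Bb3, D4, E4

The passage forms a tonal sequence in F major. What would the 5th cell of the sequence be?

Unit = 7 notes; the statements start on G4, E4, C4, moving down a 3rd each time.
Carrying on: A3 → F3.
Statement 5 starts on F3 and keeps the same diatonic contour: F3 G3 C4 Bb3 E3 G3 A3.

F3 G3 C4 Bb3 E3 G3 A3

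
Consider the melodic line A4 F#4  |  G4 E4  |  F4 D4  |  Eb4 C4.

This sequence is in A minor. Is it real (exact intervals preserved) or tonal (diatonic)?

Each cell has the same semitone pattern (-3,) — intervals are preserved exactly.
And F#4 lies outside A minor, so the sequence is real rather than tonal.

real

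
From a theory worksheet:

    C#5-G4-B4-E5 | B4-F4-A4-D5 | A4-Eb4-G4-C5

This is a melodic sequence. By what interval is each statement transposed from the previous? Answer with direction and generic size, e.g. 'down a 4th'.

down a 2nd

The 4-note cells begin on C#5, B4, A4 — each down a 2nd from the last.
C#5 to B4 is down a 2nd.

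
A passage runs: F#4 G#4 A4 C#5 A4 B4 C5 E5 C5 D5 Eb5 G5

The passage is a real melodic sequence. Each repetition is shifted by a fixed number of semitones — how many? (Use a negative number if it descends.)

With a 4-note motive the entries are F#4, A4, C5, each up a 3rd from the previous.
Counting half-steps from F#4 to A4: 3.

3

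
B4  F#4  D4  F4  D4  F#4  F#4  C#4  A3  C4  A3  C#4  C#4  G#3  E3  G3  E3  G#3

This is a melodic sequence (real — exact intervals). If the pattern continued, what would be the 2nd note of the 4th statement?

D#3

With 6-note cells, note 2 of each statement runs F#4, C#4, G#3.
From G#3, down a 4th gives D#3.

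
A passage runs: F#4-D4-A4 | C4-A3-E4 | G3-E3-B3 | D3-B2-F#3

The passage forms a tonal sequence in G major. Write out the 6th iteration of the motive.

Taking 3-note groups, the heads are F#4, C4, G3, D3: the pattern moves down a 4th.
Carrying on: A2 → E2.
Statement 6 starts on E2 and keeps the same diatonic contour: E2 C2 G2.

E2 C2 G2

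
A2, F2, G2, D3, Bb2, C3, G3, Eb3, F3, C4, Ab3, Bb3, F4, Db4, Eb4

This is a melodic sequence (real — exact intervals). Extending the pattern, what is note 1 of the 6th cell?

With 3-note cells, note 1 of each statement runs A2, D3, G3, C4, F4.
Each moves up a 4th; the next is Bb4.

Bb4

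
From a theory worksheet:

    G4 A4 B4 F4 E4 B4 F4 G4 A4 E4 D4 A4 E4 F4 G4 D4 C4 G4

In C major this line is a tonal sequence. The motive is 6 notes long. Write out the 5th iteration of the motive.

C4 D4 E4 B3 A3 E4

With a 6-note motive the entries are G4, F4, E4, each down a 2nd from the previous.
Carrying on: D4 → C4.
So cell 5 is C4 D4 E4 B3 A3 E4.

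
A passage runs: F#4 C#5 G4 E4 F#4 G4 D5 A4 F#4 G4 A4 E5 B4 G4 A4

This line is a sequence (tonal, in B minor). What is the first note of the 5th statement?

Unit = 5 notes; the statements start on F#4, G4, A4, moving up a 2nd each time.
Continuing: B4 → C#5. Statement 5 starts on C#5.

C#5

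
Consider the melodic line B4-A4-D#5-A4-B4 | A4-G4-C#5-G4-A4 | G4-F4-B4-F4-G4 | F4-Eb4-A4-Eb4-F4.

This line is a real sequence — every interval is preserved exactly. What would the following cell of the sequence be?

Eb4 Db4 G4 Db4 Eb4

Unit = 5 notes; the statements start on B4, A4, G4, F4, moving down a 2nd each time.
From Eb4 the exact shape gives Eb4 Db4 G4 Db4 Eb4.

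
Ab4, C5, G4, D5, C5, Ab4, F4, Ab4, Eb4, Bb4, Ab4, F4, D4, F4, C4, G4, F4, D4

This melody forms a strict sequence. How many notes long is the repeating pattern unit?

6

18 notes total. Splitting into 3 groups of 6:
Ab4 C5 G4 D5 C5 Ab4 | F4 Ab4 Eb4 Bb4 Ab4 F4 | D4 F4 C4 G4 F4 D4
Each cell is the previous one down a 3rd — so the unit is 6 notes.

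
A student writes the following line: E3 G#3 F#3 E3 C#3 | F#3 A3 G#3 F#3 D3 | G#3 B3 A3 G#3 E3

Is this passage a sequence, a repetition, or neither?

sequence

Each 5-note cell is the previous one transposed up a 2nd.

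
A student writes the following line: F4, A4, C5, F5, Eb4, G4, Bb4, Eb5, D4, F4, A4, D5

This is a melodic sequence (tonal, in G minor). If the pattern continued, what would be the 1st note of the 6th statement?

Grouping in 4s, the 1st note of each cell is F4, Eb4, D4.
Extending down a 2nd: C4 → Bb3 → A3.

A3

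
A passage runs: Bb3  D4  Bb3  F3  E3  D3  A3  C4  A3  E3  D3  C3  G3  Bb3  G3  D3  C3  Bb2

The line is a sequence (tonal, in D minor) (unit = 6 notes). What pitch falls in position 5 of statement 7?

The unit is 6 notes. Position-5 pitches of the 3 shown cells: E3, D3, C3.
Carrying that down a 2nd forward: Bb2 → A2 → G2 → F2.

F2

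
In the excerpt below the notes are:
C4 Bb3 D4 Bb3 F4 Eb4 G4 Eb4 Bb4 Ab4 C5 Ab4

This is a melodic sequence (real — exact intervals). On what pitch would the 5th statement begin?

Ab5

Unit = 4 notes; the statements start on C4, F4, Bb4, moving up a 4th each time.
Extending the heads up a 4th: Eb5 → Ab5.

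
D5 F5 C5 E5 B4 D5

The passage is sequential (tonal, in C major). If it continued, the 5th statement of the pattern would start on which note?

Taking 2-note groups, the heads are D5, C5, B4: the pattern moves down a 2nd.
Extending the heads down a 2nd: A4 → G4.

G4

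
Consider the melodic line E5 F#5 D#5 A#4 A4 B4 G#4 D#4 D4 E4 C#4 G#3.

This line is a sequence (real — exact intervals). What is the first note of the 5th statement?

Taking 4-note groups, the heads are E5, A4, D4: the pattern moves down a 5th.
Continuing: G3 → C3. Statement 5 starts on C3.

C3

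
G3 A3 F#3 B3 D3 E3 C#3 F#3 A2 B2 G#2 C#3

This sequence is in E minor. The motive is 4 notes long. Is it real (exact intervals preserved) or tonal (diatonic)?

real

Each cell has the same semitone pattern (2, -3, 5) — intervals are preserved exactly.
And C#3 lies outside E minor, so the sequence is real rather than tonal.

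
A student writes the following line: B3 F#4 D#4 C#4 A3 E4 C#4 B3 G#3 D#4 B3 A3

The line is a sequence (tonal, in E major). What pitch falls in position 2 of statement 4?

With 4-note cells, note 2 of each statement runs F#4, E4, D#4.
One more down a 2nd gives C#4.

C#4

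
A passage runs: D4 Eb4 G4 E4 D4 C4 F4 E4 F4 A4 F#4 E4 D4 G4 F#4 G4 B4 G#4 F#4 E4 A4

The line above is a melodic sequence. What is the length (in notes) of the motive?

7

21 notes total. Splitting into 3 groups of 7:
D4 Eb4 G4 E4 D4 C4 F4 | E4 F4 A4 F#4 E4 D4 G4 | F#4 G4 B4 G#4 F#4 E4 A4
Each cell is the previous one up a 2nd — so the unit is 7 notes.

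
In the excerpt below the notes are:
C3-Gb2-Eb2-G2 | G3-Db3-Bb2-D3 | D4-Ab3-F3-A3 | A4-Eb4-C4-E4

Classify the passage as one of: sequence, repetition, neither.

sequence

Each 4-note cell is the previous one transposed up a 5th.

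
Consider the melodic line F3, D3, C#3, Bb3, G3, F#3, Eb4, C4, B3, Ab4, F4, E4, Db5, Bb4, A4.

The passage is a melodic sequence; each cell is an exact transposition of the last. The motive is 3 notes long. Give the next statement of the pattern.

With a 3-note motive the entries are F3, Bb3, Eb4, Ab4, Db5, each up a 4th from the previous.
So cell 6 is Gb5 Eb5 D5.

Gb5 Eb5 D5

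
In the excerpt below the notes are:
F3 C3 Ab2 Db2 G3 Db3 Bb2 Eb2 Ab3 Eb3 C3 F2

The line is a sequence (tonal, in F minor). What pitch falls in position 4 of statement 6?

Bb2

Grouping in 4s, the 4th note of each cell is Db2, Eb2, F2.
Extending up a 2nd: G2 → Ab2 → Bb2.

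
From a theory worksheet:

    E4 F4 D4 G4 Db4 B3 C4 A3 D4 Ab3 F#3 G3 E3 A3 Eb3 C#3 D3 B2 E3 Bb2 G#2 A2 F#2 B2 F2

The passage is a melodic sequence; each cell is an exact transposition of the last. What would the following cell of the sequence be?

With a 5-note motive the entries are E4, B3, F#3, C#3, G#2, each down a 4th from the previous.
So cell 6 is D#2 E2 C#2 F#2 C2.

D#2 E2 C#2 F#2 C2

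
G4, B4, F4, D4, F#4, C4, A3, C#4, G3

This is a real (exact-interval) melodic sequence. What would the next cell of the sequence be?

Taking 3-note groups, the heads are G4, D4, A3: the pattern moves down a 4th.
Statement 4 starts on E3 and keeps the same exact contour: E3 G#3 D3.

E3 G#3 D3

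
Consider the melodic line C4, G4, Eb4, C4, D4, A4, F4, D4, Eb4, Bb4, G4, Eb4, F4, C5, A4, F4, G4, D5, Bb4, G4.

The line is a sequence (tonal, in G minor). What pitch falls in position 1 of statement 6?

Grouping in 4s, the 1st note of each cell is C4, D4, Eb4, F4, G4.
From G4, up a 2nd gives A4.

A4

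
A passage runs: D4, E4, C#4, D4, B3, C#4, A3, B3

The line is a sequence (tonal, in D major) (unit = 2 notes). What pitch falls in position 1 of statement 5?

The unit is 2 notes. Position-1 pitches of the 4 shown cells: D4, C#4, B3, A3.
One more down a 2nd gives G3.

G3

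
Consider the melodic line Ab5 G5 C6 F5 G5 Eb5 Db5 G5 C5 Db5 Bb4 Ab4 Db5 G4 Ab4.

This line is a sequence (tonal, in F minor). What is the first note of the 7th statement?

Db3

Unit = 5 notes; the statements start on Ab5, Eb5, Bb4, moving down a 4th each time.
Continuing: F4 → C4 → G3 → Db3. Statement 7 starts on Db3.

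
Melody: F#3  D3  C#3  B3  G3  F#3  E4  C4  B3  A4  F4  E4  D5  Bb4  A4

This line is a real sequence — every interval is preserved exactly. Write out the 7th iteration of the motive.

C6 Ab5 G5

The 3-note cells begin on F#3, B3, E4, A4, D5 — each up a 4th from the last.
Extending up a 4th: G5 → C6.
From C6 the exact shape gives C6 Ab5 G5.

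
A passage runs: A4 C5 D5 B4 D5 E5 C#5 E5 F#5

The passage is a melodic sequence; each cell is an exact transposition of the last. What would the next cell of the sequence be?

Unit = 3 notes; the statements start on A4, B4, C#5, moving up a 2nd each time.
From D#5 the exact shape gives D#5 F#5 G#5.

D#5 F#5 G#5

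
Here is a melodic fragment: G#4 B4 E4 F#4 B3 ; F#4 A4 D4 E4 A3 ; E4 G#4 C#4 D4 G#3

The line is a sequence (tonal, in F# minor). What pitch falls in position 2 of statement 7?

C#4

Grouping in 5s, the 2nd note of each cell is B4, A4, G#4.
Carrying that down a 2nd forward: F#4 → E4 → D4 → C#4.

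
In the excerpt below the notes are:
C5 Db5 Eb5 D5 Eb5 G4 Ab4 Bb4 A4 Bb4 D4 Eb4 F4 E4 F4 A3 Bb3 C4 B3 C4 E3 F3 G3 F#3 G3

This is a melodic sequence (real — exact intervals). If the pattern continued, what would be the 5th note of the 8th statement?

Grouping in 5s, the 5th note of each cell is Eb5, Bb4, F4, C4, G3.
Extending down a 4th: D3 → A2 → E2.

E2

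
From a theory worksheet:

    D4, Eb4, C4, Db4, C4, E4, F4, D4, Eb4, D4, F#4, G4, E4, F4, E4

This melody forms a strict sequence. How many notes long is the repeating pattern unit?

15 notes total. Splitting into 3 groups of 5:
D4 Eb4 C4 Db4 C4 | E4 F4 D4 Eb4 D4 | F#4 G4 E4 F4 E4
Each cell is the previous one up a 2nd — so the unit is 5 notes.

5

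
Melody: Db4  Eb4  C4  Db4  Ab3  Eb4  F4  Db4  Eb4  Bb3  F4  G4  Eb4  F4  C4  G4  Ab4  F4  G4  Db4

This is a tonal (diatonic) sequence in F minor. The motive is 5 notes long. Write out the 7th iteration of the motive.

C5 Db5 Bb4 C5 G4

With a 5-note motive the entries are Db4, Eb4, F4, G4, each up a 2nd from the previous.
Carrying on: Ab4 → Bb4 → C5.
From C5 the diatonic shape gives C5 Db5 Bb4 C5 G4.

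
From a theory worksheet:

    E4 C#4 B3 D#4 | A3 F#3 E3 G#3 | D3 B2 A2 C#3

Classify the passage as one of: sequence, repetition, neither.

sequence

Each 4-note cell is the previous one transposed down a 5th.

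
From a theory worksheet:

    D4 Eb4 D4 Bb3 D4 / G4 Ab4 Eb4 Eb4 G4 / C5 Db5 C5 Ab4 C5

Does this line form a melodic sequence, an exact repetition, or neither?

neither

Note 3 of cell 2 is Eb4; if this were a sequence it would be G4. No unit length gives a consistent transposition pattern.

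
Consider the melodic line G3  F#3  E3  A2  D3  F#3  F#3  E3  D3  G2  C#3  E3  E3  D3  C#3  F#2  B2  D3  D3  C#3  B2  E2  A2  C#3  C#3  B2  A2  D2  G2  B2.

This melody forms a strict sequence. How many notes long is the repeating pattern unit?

6

There are 30 notes; a 6-note unit gives 5 cells:
G3 F#3 E3 A2 D3 F#3 | F#3 E3 D3 G2 C#3 E3 | E3 D3 C#3 F#2 B2 D3 | D3 C#3 B2 E2 A2 C#3 | C#3 B2 A2 D2 G2 B2
Each cell is the previous one down a 2nd — so the unit is 6 notes.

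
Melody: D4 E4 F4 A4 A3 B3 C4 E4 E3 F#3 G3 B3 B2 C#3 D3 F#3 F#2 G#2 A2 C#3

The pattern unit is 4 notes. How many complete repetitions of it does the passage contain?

5

20 notes in groups of 4 gives 20/4 = 5 statements.
Starts: D4, A3, E3, B2, F#2 — each down a 4th.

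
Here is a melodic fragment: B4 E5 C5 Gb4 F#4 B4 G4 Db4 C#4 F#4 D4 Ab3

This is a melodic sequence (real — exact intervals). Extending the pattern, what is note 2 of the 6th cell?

D#3

With 4-note cells, note 2 of each statement runs E5, B4, F#4.
Each moves down a 4th. Continuing: C#4 → G#3 → D#3.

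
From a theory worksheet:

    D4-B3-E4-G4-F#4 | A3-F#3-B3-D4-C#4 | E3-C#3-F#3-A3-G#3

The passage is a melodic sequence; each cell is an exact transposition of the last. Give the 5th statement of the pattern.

F#2 D#2 G#2 B2 A#2

Unit = 5 notes; the statements start on D4, A3, E3, moving down a 4th each time.
Continuing the starts: B2 → F#2.
Statement 5 starts on F#2 and keeps the same exact contour: F#2 D#2 G#2 B2 A#2.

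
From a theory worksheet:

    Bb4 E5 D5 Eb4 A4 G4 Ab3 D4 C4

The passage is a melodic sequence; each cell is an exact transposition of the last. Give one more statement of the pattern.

Db3 G3 F3

The 3-note cells begin on Bb4, Eb4, Ab3 — each down a 5th from the last.
Statement 4 starts on Db3 and keeps the same exact contour: Db3 G3 F3.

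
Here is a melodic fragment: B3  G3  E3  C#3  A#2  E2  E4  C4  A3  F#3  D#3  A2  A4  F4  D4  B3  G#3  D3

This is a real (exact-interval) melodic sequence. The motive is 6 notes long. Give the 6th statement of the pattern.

With a 6-note motive the entries are B3, E4, A4, each up a 4th from the previous.
Extending up a 4th: D5 → G5 → C6.
Statement 6 starts on C6 and keeps the same exact contour: C6 Ab5 F5 D5 B4 F4.

C6 Ab5 F5 D5 B4 F4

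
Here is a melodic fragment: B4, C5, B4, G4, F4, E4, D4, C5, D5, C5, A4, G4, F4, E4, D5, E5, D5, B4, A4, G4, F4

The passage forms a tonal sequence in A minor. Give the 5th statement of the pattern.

The 7-note cells begin on B4, C5, D5 — each up a 2nd from the last.
Continuing the starts: E5 → F5.
So cell 5 is F5 G5 F5 D5 C5 B4 A4.

F5 G5 F5 D5 C5 B4 A4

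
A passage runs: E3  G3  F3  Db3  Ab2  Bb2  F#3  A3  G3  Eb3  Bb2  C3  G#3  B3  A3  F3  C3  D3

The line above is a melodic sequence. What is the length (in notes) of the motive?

6

There are 18 notes; a 6-note unit gives 3 cells:
E3 G3 F3 Db3 Ab2 Bb2 | F#3 A3 G3 Eb3 Bb2 C3 | G#3 B3 A3 F3 C3 D3
That's a consistent up a 2nd shift per cell, and no other grouping gives one.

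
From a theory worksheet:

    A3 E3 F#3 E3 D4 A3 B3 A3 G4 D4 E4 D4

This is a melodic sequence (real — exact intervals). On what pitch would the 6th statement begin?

Taking 4-note groups, the heads are A3, D4, G4: the pattern moves up a 4th.
Extending the heads up a 4th: C5 → F5 → Bb5.

Bb5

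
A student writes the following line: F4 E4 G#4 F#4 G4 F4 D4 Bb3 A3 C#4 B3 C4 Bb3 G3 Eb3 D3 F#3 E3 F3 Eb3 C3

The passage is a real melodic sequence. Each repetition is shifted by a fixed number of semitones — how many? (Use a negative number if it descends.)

-7

Unit = 7 notes; the statements start on F4, Bb3, Eb3, moving down a 5th each time.
F4 to Bb3 spans -7 semitones.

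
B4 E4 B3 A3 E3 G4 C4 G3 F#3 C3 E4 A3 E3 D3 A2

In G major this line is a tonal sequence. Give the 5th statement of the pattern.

With a 5-note motive the entries are B4, G4, E4, each down a 3rd from the previous.
Extending down a 3rd: C4 → A3.
Statement 5 starts on A3 and keeps the same diatonic contour: A3 D3 A2 G2 D2.

A3 D3 A2 G2 D2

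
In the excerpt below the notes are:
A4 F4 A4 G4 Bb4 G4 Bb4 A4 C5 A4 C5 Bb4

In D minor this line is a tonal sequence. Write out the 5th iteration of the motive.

With a 4-note motive the entries are A4, Bb4, C5, each up a 2nd from the previous.
Extending up a 2nd: D5 → E5.
So cell 5 is E5 C5 E5 D5.

E5 C5 E5 D5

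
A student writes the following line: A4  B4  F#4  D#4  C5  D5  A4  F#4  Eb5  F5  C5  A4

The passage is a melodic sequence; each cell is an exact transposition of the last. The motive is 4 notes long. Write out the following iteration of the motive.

With a 4-note motive the entries are A4, C5, Eb5, each up a 3rd from the previous.
Statement 4 starts on Gb5 and keeps the same exact contour: Gb5 Ab5 Eb5 C5.

Gb5 Ab5 Eb5 C5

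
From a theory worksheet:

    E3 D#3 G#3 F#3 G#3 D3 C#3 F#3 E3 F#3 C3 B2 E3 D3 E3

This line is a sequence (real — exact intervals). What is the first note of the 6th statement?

The 5-note cells begin on E3, D3, C3 — each down a 2nd from the last.
Continuing: Bb2 → Ab2 → Gb2. Statement 6 starts on Gb2.

Gb2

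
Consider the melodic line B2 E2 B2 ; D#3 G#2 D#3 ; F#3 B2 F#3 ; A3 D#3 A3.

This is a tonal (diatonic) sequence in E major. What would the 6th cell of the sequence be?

Unit = 3 notes; the statements start on B2, D#3, F#3, A3, moving up a 3rd each time.
Carrying on: C#4 → E4.
From E4 the diatonic shape gives E4 A3 E4.

E4 A3 E4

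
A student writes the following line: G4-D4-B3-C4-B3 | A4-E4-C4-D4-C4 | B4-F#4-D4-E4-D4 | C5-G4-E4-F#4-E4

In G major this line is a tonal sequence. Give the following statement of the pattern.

D5 A4 F#4 G4 F#4

Unit = 5 notes; the statements start on G4, A4, B4, C5, moving up a 2nd each time.
From D5 the diatonic shape gives D5 A4 F#4 G4 F#4.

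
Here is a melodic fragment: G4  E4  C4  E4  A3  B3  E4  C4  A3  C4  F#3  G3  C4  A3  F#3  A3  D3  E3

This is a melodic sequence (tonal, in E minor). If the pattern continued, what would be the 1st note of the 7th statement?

B2

Grouping in 6s, the 1st note of each cell is G4, E4, C4.
Carrying that down a 3rd forward: A3 → F#3 → D3 → B2.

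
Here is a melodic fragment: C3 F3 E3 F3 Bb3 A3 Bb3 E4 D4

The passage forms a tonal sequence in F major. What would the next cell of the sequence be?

The 3-note cells begin on C3, F3, Bb3 — each up a 4th from the last.
Statement 4 starts on E4 and keeps the same diatonic contour: E4 A4 G4.

E4 A4 G4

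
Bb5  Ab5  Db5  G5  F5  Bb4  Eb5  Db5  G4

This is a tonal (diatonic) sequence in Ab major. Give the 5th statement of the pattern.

Ab4 G4 C4

Unit = 3 notes; the statements start on Bb5, G5, Eb5, moving down a 3rd each time.
Extending down a 3rd: C5 → Ab4.
From Ab4 the diatonic shape gives Ab4 G4 C4.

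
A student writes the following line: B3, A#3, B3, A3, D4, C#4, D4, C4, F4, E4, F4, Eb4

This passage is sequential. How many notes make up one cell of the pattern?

Try groups of 4 (3 cells in 12 notes):
B3 A#3 B3 A3 | D4 C#4 D4 C4 | F4 E4 F4 Eb4
That's a consistent up a 3rd shift per cell, and no other grouping gives one.

4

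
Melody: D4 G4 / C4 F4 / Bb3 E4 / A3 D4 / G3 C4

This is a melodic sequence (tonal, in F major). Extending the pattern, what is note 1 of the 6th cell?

The unit is 2 notes. Position-1 pitches of the 5 shown cells: D4, C4, Bb3, A3, G3.
Each moves down a 2nd; the next is F3.

F3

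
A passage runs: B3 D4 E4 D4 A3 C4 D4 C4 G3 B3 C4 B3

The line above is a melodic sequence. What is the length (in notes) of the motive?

4

Try groups of 4 (3 cells in 12 notes):
B3 D4 E4 D4 | A3 C4 D4 C4 | G3 B3 C4 B3
Every group is a transposition down a 2nd of the one before; no shorter unit works.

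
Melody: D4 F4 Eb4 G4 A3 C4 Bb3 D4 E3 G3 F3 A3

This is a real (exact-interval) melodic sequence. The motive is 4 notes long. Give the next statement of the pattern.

B2 D3 C3 E3

The 4-note cells begin on D4, A3, E3 — each down a 4th from the last.
So cell 4 is B2 D3 C3 E3.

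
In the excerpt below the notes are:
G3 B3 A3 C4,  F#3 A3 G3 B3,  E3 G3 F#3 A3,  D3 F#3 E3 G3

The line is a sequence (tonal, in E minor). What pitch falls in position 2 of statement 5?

With 4-note cells, note 2 of each statement runs B3, A3, G3, F#3.
Each moves down a 2nd; the next is E3.

E3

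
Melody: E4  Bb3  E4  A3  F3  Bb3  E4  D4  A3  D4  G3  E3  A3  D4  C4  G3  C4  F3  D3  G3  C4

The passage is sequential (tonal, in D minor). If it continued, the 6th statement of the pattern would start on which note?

G3

Taking 7-note groups, the heads are E4, D4, C4: the pattern moves down a 2nd.
Extending the heads down a 2nd: Bb3 → A3 → G3.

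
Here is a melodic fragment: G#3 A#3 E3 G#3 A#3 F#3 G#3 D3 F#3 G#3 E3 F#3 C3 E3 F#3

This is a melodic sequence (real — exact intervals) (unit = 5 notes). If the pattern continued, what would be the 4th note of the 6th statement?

Bb2

The unit is 5 notes. Position-4 pitches of the 3 shown cells: G#3, F#3, E3.
Each moves down a 2nd. Continuing: D3 → C3 → Bb2.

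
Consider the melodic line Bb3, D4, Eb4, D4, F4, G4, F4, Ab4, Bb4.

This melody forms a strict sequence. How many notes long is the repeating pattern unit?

3

There are 9 notes; a 3-note unit gives 3 cells:
Bb3 D4 Eb4 | D4 F4 G4 | F4 Ab4 Bb4
That's a consistent up a 3rd shift per cell, and no other grouping gives one.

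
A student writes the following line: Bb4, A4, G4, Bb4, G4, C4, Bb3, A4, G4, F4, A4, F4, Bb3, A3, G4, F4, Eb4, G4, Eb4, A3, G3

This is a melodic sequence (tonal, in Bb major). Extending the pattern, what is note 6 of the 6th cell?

Grouping in 7s, the 6th note of each cell is C4, Bb3, A3.
Carrying that down a 2nd forward: G3 → F3 → Eb3.

Eb3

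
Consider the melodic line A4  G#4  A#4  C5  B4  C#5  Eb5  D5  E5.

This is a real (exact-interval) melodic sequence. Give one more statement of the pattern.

With a 3-note motive the entries are A4, C5, Eb5, each up a 3rd from the previous.
From Gb5 the exact shape gives Gb5 F5 G5.

Gb5 F5 G5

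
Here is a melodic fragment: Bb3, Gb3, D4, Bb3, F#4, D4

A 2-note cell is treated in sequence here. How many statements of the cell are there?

3

6 notes in groups of 2 gives 6/2 = 3 statements.
Starts: Bb3, D4, F#4 — each up a 3rd.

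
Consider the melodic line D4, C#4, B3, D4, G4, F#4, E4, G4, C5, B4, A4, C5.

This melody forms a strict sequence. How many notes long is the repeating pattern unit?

There are 12 notes; a 4-note unit gives 3 cells:
D4 C#4 B3 D4 | G4 F#4 E4 G4 | C5 B4 A4 C5
Every group is a transposition up a 4th of the one before; no shorter unit works.

4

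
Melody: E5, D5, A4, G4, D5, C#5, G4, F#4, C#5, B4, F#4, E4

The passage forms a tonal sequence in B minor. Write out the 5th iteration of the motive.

The 4-note cells begin on E5, D5, C#5 — each down a 2nd from the last.
Continuing the starts: B4 → A4.
Statement 5 starts on A4 and keeps the same diatonic contour: A4 G4 D4 C#4.

A4 G4 D4 C#4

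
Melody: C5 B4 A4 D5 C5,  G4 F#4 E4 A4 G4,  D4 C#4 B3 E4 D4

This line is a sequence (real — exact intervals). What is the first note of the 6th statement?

Unit = 5 notes; the statements start on C5, G4, D4, moving down a 4th each time.
Extending the heads down a 4th: A3 → E3 → B2.

B2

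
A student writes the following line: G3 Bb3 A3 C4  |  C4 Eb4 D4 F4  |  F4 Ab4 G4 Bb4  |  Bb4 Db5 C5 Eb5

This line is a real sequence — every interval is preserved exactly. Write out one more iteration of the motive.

Taking 4-note groups, the heads are G3, C4, F4, Bb4: the pattern moves up a 4th.
So cell 5 is Eb5 Gb5 F5 Ab5.

Eb5 Gb5 F5 Ab5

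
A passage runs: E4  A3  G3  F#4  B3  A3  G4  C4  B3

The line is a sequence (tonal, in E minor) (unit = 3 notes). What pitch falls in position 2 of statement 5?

Grouping in 3s, the 2nd note of each cell is A3, B3, C4.
Extending up a 2nd: D4 → E4.

E4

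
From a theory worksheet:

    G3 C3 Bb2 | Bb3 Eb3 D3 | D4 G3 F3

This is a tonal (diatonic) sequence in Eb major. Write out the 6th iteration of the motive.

C5 F4 Eb4

Unit = 3 notes; the statements start on G3, Bb3, D4, moving up a 3rd each time.
Carrying on: F4 → Ab4 → C5.
From C5 the diatonic shape gives C5 F4 Eb4.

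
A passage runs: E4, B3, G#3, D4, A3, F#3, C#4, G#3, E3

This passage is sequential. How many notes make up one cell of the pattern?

9 notes total. Splitting into 3 groups of 3:
E4 B3 G#3 | D4 A3 F#3 | C#4 G#3 E3
Every group is a transposition down a 2nd of the one before; no shorter unit works.

3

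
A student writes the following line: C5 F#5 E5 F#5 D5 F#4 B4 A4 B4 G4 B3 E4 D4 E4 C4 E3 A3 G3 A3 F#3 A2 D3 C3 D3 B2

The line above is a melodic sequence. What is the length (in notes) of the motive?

25 notes total. Splitting into 5 groups of 5:
C5 F#5 E5 F#5 D5 | F#4 B4 A4 B4 G4 | B3 E4 D4 E4 C4 | E3 A3 G3 A3 F#3 | A2 D3 C3 D3 B2
That's a consistent down a 5th shift per cell, and no other grouping gives one.

5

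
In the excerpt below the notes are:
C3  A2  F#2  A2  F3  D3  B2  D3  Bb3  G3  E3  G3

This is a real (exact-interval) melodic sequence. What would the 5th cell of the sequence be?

The 4-note cells begin on C3, F3, Bb3 — each up a 4th from the last.
Extending up a 4th: Eb4 → Ab4.
Statement 5 starts on Ab4 and keeps the same exact contour: Ab4 F4 D4 F4.

Ab4 F4 D4 F4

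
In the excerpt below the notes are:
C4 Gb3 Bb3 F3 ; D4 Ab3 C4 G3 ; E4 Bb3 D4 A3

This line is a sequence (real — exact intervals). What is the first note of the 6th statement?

A#4

With a 4-note motive the entries are C4, D4, E4, each up a 2nd from the previous.
Continuing: F#4 → G#4 → A#4. Statement 6 starts on A#4.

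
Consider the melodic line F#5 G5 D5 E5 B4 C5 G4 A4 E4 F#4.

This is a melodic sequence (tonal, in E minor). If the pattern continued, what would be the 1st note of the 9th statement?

Grouping in 2s, the 1st note of each cell is F#5, D5, B4, G4, E4.
Carrying that down a 3rd forward: C4 → A3 → F#3 → D3.

D3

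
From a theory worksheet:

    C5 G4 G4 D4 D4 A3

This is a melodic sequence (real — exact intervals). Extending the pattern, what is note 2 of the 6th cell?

F#2

Grouping in 2s, the 2nd note of each cell is G4, D4, A3.
Each moves down a 4th. Continuing: E3 → B2 → F#2.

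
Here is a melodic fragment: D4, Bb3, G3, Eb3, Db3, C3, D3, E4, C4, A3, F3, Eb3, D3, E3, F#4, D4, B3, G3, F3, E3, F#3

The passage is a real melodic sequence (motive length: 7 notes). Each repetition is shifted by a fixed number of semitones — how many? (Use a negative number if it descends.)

2

Taking 7-note groups, the heads are D4, E4, F#4: the pattern moves up a 2nd.
Counting half-steps from D4 to E4: 2.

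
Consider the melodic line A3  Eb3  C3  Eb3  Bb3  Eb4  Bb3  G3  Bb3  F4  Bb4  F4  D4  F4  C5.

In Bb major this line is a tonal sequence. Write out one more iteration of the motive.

Taking 5-note groups, the heads are A3, Eb4, Bb4: the pattern moves up a 5th.
So cell 4 is F5 C5 A4 C5 G5.

F5 C5 A4 C5 G5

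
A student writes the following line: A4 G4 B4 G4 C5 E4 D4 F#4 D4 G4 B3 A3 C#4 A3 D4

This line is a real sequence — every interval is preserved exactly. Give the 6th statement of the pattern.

G#2 F#2 A#2 F#2 B2

With a 5-note motive the entries are A4, E4, B3, each down a 4th from the previous.
Continuing the starts: F#3 → C#3 → G#2.
So cell 6 is G#2 F#2 A#2 F#2 B2.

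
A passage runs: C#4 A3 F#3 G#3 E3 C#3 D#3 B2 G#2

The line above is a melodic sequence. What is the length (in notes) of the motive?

9 notes total. Splitting into 3 groups of 3:
C#4 A3 F#3 | G#3 E3 C#3 | D#3 B2 G#2
That's a consistent down a 4th shift per cell, and no other grouping gives one.

3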